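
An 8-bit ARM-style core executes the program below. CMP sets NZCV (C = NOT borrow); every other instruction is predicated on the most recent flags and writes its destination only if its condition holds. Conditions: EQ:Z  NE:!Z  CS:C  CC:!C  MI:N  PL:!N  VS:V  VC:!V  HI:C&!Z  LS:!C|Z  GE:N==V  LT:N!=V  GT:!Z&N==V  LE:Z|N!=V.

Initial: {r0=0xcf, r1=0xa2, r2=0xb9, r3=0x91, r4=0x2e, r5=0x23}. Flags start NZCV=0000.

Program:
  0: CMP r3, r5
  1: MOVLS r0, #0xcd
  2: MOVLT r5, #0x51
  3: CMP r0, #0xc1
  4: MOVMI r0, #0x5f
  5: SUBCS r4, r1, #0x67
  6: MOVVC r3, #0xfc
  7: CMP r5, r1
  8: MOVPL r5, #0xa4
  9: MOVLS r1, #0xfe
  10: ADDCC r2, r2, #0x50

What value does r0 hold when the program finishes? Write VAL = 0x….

VAL = 0xcf

[0] flags=0011 → (cmp)
[1] flags=0011 LS?F → skip
[2] flags=0011 LT?T → r5=0x51
[3] flags=0010 → (cmp)
[4] flags=0010 MI?F → skip
[5] flags=0010 CS?T → r4=0x3b
[6] flags=0010 VC?T → r3=0xfc
[7] flags=1001 → (cmp)
[8] flags=1001 PL?F → skip
[9] flags=1001 LS?T → r1=0xfe
[10] flags=1001 CC?T → r2=0x09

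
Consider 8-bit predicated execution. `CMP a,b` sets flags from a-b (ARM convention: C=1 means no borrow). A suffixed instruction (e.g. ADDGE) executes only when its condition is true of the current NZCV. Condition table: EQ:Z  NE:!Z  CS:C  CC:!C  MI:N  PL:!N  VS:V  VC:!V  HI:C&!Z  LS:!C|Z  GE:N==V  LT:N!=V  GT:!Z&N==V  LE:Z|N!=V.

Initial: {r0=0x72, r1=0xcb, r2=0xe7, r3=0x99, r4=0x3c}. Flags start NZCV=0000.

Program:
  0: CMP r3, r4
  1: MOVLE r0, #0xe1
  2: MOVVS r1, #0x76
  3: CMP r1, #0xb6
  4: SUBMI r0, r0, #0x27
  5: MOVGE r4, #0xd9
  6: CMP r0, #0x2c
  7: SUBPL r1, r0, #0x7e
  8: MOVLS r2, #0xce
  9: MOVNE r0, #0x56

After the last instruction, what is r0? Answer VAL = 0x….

[0] flags=0011 → (cmp)
[1] flags=0011 LE?T → r0=0xe1
[2] flags=0011 VS?T → r1=0x76
[3] flags=1001 → (cmp)
[4] flags=1001 MI?T → r0=0xba
[5] flags=1001 GE?T → r4=0xd9
[6] flags=1010 → (cmp)
[7] flags=1010 PL?F → skip
[8] flags=1010 LS?F → skip
[9] flags=1010 NE?T → r0=0x56

VAL = 0x56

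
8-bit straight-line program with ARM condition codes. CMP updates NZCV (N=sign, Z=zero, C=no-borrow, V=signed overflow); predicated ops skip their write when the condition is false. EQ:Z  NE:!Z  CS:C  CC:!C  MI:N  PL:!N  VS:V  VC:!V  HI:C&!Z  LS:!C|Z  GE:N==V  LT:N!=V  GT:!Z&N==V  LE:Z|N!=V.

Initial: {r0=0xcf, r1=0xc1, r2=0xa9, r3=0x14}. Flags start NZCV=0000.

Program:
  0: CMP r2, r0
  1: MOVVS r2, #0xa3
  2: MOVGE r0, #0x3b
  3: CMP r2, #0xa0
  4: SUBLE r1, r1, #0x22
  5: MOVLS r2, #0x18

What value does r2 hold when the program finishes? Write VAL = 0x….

[0] flags=1000 → (cmp)
[1] flags=1000 VS?F → skip
[2] flags=1000 GE?F → skip
[3] flags=0010 → (cmp)
[4] flags=0010 LE?F → skip
[5] flags=0010 LS?F → skip

VAL = 0xa9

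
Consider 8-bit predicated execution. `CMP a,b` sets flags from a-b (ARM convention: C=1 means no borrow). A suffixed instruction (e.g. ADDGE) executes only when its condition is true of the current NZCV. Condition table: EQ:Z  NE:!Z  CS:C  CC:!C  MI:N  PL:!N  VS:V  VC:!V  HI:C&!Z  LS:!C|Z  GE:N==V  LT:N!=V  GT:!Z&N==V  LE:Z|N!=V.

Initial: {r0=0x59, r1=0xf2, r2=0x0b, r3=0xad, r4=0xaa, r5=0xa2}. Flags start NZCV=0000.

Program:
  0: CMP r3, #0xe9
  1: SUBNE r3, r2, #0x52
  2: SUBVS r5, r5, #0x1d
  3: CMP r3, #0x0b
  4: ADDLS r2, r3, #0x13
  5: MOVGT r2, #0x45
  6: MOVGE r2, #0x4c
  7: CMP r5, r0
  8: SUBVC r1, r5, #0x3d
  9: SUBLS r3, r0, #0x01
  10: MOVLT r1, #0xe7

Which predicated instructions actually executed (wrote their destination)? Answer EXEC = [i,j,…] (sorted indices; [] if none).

0: ✓ CMP  NZCV=1000
1: ✓ SUBNE  r3←0xb9
2: · SUBVS
3: ✓ CMP  NZCV=1010
4: · ADDLS
5: · MOVGT
6: · MOVGE
7: ✓ CMP  NZCV=0011
8: · SUBVC
9: · SUBLS
10: ✓ MOVLT  r1←0xe7

EXEC = [1,10]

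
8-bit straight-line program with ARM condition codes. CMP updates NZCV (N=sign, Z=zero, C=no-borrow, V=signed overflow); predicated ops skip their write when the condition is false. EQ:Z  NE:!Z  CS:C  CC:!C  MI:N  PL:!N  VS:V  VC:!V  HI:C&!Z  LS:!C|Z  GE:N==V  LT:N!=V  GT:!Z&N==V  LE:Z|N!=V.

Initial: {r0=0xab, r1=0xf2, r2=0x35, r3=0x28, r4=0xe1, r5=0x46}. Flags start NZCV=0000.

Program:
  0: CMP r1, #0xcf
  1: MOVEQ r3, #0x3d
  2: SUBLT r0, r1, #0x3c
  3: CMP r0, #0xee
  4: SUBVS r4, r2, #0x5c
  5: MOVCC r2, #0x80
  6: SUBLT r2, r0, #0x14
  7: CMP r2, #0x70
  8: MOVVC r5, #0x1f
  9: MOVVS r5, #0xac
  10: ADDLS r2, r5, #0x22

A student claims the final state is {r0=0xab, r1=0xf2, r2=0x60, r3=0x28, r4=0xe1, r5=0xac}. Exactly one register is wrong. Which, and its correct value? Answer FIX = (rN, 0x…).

FIX = (r2, 0x97)

[0] flags=0010 → (cmp)
[1] flags=0010 EQ?F → skip
[2] flags=0010 LT?F → skip
[3] flags=1000 → (cmp)
[4] flags=1000 VS?F → skip
[5] flags=1000 CC?T → r2=0x80
[6] flags=1000 LT?T → r2=0x97
[7] flags=0011 → (cmp)
[8] flags=0011 VC?F → skip
[9] flags=0011 VS?T → r5=0xac
[10] flags=0011 LS?F → skip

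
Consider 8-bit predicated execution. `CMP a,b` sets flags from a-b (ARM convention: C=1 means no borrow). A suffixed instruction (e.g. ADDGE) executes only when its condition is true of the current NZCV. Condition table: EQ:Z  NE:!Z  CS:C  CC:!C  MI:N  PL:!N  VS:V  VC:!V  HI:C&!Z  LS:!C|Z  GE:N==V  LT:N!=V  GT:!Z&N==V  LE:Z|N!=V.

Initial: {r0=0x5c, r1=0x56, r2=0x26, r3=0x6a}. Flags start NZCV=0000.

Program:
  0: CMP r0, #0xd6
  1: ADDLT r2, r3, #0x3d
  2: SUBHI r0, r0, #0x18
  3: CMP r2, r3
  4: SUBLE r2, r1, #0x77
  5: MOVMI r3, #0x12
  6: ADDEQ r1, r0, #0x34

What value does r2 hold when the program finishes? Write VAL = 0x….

VAL = 0xdf

[0] flags=1001 → (cmp)
[1] flags=1001 LT?F → skip
[2] flags=1001 HI?F → skip
[3] flags=1000 → (cmp)
[4] flags=1000 LE?T → r2=0xdf
[5] flags=1000 MI?T → r3=0x12
[6] flags=1000 EQ?F → skip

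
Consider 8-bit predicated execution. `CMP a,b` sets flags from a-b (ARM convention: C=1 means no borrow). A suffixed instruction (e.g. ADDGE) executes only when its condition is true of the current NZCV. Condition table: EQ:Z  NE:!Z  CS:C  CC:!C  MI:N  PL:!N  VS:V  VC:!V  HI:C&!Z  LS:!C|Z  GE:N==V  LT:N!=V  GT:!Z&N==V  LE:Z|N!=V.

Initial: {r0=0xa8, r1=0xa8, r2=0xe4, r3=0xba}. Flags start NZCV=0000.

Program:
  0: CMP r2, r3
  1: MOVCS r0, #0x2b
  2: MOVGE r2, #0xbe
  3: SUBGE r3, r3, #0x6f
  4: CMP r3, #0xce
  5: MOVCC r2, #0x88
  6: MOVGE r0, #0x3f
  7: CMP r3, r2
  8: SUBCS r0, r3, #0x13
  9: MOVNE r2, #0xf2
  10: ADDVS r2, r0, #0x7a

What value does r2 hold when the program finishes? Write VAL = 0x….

[0] flags=0010 → (cmp)
[1] flags=0010 CS?T → r0=0x2b
[2] flags=0010 GE?T → r2=0xbe
[3] flags=0010 GE?T → r3=0x4b
[4] flags=0000 → (cmp)
[5] flags=0000 CC?T → r2=0x88
[6] flags=0000 GE?T → r0=0x3f
[7] flags=1001 → (cmp)
[8] flags=1001 CS?F → skip
[9] flags=1001 NE?T → r2=0xf2
[10] flags=1001 VS?T → r2=0xb9

VAL = 0xb9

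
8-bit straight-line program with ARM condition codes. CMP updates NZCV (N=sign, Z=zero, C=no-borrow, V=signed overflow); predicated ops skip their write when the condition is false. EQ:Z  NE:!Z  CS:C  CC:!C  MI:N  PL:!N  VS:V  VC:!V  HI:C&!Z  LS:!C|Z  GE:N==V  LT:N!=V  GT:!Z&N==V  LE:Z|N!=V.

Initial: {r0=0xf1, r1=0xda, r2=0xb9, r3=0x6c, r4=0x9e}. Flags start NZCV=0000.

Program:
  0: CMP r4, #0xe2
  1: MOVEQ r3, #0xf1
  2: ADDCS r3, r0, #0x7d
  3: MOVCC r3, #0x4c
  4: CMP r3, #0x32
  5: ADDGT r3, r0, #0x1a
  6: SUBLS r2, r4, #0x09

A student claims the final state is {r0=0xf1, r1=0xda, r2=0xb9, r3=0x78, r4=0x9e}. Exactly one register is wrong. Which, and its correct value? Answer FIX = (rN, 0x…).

[0] flags=1000 → (cmp)
[1] flags=1000 EQ?F → skip
[2] flags=1000 CS?F → skip
[3] flags=1000 CC?T → r3=0x4c
[4] flags=0010 → (cmp)
[5] flags=0010 GT?T → r3=0x0b
[6] flags=0010 LS?F → skip

FIX = (r3, 0x0b)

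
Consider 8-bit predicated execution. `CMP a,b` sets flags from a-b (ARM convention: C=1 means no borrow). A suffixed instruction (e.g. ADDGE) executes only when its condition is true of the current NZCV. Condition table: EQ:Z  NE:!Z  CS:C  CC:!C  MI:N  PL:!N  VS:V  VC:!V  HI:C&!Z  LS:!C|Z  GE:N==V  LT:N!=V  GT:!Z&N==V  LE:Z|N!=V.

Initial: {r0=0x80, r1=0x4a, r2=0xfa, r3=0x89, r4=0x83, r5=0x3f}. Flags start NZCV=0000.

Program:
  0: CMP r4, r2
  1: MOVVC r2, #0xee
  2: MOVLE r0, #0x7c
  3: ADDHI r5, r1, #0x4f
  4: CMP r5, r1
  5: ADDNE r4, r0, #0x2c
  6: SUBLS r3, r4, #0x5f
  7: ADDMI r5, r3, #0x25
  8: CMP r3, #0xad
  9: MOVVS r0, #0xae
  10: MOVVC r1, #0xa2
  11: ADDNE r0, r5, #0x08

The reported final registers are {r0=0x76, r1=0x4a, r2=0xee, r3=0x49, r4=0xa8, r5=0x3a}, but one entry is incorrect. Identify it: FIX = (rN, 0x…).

FIX = (r5, 0x6e)

[0] flags=1000 → (cmp)
[1] flags=1000 VC?T → r2=0xee
[2] flags=1000 LE?T → r0=0x7c
[3] flags=1000 HI?F → skip
[4] flags=1000 → (cmp)
[5] flags=1000 NE?T → r4=0xa8
[6] flags=1000 LS?T → r3=0x49
[7] flags=1000 MI?T → r5=0x6e
[8] flags=1001 → (cmp)
[9] flags=1001 VS?T → r0=0xae
[10] flags=1001 VC?F → skip
[11] flags=1001 NE?T → r0=0x76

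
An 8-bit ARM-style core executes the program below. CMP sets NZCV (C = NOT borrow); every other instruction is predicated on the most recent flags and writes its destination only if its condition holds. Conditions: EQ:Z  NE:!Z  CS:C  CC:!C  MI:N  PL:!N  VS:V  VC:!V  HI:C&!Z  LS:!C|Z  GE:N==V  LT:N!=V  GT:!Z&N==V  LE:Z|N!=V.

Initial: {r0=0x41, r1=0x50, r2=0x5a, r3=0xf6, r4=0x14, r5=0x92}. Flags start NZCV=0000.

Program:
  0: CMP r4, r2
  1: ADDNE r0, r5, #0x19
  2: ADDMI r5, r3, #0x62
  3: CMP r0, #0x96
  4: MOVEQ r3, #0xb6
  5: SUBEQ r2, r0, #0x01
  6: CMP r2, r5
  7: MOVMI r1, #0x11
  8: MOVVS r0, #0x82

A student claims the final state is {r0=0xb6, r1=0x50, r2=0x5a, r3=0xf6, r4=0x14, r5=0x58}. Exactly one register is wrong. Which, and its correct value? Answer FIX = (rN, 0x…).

FIX = (r0, 0xab)

[0] flags=1000 → (cmp)
[1] flags=1000 NE?T → r0=0xab
[2] flags=1000 MI?T → r5=0x58
[3] flags=0010 → (cmp)
[4] flags=0010 EQ?F → skip
[5] flags=0010 EQ?F → skip
[6] flags=0010 → (cmp)
[7] flags=0010 MI?F → skip
[8] flags=0010 VS?F → skip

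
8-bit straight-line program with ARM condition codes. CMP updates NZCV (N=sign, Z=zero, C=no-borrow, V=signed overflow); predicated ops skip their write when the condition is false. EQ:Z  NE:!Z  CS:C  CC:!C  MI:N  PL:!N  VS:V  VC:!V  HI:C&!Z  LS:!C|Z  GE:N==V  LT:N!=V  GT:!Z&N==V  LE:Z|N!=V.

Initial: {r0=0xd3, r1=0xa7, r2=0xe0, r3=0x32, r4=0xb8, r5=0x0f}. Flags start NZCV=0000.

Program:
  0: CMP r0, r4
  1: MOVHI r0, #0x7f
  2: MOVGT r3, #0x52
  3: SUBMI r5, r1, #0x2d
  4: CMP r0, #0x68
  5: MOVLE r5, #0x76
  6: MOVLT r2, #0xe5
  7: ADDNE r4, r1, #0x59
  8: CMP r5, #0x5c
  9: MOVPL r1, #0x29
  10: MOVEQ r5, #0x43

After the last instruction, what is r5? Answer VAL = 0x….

VAL = 0x0f

[0] flags=0010 → (cmp)
[1] flags=0010 HI?T → r0=0x7f
[2] flags=0010 GT?T → r3=0x52
[3] flags=0010 MI?F → skip
[4] flags=0010 → (cmp)
[5] flags=0010 LE?F → skip
[6] flags=0010 LT?F → skip
[7] flags=0010 NE?T → r4=0x00
[8] flags=1000 → (cmp)
[9] flags=1000 PL?F → skip
[10] flags=1000 EQ?F → skip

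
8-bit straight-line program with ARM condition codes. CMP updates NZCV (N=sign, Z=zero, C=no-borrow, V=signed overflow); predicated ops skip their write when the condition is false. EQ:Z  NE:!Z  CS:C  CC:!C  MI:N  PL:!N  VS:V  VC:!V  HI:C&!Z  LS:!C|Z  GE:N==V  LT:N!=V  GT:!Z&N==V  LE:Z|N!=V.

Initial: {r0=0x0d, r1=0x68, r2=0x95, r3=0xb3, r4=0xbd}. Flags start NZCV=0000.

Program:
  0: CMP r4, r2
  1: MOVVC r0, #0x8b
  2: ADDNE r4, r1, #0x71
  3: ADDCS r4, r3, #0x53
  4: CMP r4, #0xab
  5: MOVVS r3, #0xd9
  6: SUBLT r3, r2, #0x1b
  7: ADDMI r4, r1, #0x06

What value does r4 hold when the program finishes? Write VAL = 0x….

0: ✓ CMP  NZCV=0010
1: ✓ MOVVC  r0←0x8b
2: ✓ ADDNE  r4←0xd9
3: ✓ ADDCS  r4←0x06
4: ✓ CMP  NZCV=0000
5: · MOVVS
6: · SUBLT
7: · ADDMI

VAL = 0x06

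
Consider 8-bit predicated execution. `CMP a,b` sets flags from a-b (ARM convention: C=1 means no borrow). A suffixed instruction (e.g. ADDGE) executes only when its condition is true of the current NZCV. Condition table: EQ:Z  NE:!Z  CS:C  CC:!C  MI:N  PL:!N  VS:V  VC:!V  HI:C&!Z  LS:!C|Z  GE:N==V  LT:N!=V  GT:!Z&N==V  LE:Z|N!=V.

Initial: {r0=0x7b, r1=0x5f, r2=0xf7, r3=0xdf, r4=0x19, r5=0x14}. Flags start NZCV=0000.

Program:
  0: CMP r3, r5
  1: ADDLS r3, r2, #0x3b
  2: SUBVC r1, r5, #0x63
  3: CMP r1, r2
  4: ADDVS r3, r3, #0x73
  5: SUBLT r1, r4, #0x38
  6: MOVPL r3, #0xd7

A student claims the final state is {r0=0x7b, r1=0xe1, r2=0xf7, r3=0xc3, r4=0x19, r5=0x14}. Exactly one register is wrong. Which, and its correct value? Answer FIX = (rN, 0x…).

FIX = (r3, 0xdf)

[0] flags=1010 → (cmp)
[1] flags=1010 LS?F → skip
[2] flags=1010 VC?T → r1=0xb1
[3] flags=1000 → (cmp)
[4] flags=1000 VS?F → skip
[5] flags=1000 LT?T → r1=0xe1
[6] flags=1000 PL?F → skip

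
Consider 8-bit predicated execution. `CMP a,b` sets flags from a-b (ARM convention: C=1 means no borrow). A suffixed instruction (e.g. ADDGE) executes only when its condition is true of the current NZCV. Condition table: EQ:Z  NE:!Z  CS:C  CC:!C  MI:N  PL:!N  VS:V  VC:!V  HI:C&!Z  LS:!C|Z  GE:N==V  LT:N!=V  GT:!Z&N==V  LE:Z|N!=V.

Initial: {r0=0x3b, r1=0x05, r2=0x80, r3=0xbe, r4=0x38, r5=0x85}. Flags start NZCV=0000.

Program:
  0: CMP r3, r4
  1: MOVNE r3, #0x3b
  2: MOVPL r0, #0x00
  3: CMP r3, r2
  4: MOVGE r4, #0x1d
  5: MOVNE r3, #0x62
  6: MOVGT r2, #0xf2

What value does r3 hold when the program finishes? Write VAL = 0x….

VAL = 0x62

0: ✓ CMP  NZCV=1010
1: ✓ MOVNE  r3←0x3b
2: · MOVPL
3: ✓ CMP  NZCV=1001
4: ✓ MOVGE  r4←0x1d
5: ✓ MOVNE  r3←0x62
6: ✓ MOVGT  r2←0xf2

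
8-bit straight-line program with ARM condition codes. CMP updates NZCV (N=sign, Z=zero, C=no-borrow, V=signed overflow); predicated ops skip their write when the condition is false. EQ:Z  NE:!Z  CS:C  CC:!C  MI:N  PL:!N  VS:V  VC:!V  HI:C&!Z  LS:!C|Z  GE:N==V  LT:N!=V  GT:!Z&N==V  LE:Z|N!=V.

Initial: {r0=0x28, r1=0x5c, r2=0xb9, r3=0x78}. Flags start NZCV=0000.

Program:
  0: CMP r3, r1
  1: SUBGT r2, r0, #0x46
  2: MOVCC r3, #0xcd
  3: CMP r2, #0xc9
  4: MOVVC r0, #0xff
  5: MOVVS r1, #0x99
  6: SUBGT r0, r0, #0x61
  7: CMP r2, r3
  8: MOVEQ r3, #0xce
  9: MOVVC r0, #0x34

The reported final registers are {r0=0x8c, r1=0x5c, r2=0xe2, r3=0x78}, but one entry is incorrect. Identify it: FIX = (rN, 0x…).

FIX = (r0, 0x9e)

0: ✓ CMP  NZCV=0010
1: ✓ SUBGT  r2←0xe2
2: · MOVCC
3: ✓ CMP  NZCV=0010
4: ✓ MOVVC  r0←0xff
5: · MOVVS
6: ✓ SUBGT  r0←0x9e
7: ✓ CMP  NZCV=0011
8: · MOVEQ
9: · MOVVC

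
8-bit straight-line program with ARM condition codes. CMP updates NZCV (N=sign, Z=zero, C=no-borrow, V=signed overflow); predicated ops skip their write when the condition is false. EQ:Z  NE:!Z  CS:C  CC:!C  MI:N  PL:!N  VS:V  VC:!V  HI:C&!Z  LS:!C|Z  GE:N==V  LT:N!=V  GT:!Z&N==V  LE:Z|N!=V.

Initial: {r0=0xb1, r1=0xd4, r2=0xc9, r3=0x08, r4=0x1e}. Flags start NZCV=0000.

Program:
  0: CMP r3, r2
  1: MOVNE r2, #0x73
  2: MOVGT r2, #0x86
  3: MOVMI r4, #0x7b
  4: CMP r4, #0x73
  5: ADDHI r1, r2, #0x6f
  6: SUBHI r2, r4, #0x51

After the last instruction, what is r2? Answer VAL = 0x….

0: ✓ CMP  NZCV=0000
1: ✓ MOVNE  r2←0x73
2: ✓ MOVGT  r2←0x86
3: · MOVMI
4: ✓ CMP  NZCV=1000
5: · ADDHI
6: · SUBHI

VAL = 0x86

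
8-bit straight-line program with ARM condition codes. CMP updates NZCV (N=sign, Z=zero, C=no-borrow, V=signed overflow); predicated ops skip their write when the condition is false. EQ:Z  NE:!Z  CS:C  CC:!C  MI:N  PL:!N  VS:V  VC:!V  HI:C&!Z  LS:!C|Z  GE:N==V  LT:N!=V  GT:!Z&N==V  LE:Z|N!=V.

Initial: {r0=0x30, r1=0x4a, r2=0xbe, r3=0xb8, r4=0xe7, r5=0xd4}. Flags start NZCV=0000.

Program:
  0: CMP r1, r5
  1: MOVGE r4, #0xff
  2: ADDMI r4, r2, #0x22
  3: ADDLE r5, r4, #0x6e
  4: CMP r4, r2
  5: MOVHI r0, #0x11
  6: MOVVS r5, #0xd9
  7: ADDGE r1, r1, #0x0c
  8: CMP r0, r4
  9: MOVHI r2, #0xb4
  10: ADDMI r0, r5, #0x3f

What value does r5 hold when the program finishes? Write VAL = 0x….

VAL = 0xd4

0: ✓ CMP  NZCV=0000
1: ✓ MOVGE  r4←0xff
2: · ADDMI
3: · ADDLE
4: ✓ CMP  NZCV=0010
5: ✓ MOVHI  r0←0x11
6: · MOVVS
7: ✓ ADDGE  r1←0x56
8: ✓ CMP  NZCV=0000
9: · MOVHI
10: · ADDMI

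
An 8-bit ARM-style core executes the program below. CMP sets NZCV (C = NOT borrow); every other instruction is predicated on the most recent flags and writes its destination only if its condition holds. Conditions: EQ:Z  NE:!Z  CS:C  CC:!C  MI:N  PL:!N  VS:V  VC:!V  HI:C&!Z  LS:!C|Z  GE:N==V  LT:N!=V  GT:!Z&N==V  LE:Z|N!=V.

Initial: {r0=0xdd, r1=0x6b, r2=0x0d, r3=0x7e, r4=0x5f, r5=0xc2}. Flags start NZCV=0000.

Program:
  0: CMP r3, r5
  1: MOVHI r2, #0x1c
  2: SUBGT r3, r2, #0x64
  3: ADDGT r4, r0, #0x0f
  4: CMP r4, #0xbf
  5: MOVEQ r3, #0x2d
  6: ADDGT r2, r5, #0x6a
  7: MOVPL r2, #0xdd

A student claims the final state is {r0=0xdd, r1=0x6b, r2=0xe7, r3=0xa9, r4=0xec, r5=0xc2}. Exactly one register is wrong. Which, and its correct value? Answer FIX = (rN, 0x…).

[0] flags=1001 → (cmp)
[1] flags=1001 HI?F → skip
[2] flags=1001 GT?T → r3=0xa9
[3] flags=1001 GT?T → r4=0xec
[4] flags=0010 → (cmp)
[5] flags=0010 EQ?F → skip
[6] flags=0010 GT?T → r2=0x2c
[7] flags=0010 PL?T → r2=0xdd

FIX = (r2, 0xdd)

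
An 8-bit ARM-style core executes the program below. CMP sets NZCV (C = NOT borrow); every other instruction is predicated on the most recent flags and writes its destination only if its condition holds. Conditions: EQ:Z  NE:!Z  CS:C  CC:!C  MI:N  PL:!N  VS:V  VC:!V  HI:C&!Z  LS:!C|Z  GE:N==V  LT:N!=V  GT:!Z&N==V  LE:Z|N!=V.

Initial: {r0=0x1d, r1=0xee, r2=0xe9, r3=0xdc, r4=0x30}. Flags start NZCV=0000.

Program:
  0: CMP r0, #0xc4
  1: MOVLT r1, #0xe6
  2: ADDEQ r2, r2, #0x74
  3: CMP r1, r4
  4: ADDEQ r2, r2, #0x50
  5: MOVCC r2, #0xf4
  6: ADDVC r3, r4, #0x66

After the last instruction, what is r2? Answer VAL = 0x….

VAL = 0xe9

[0] flags=0000 → (cmp)
[1] flags=0000 LT?F → skip
[2] flags=0000 EQ?F → skip
[3] flags=1010 → (cmp)
[4] flags=1010 EQ?F → skip
[5] flags=1010 CC?F → skip
[6] flags=1010 VC?T → r3=0x96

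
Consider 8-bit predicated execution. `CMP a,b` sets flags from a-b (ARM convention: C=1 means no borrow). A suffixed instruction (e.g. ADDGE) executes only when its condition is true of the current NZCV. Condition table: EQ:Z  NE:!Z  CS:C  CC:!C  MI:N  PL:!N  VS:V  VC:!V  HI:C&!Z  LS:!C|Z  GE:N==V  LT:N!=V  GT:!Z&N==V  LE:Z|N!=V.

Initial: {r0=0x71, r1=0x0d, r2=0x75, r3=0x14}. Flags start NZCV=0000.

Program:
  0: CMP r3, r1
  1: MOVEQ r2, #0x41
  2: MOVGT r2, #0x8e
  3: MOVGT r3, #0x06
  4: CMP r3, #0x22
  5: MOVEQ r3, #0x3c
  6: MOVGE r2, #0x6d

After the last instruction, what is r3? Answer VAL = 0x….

[0] flags=0010 → (cmp)
[1] flags=0010 EQ?F → skip
[2] flags=0010 GT?T → r2=0x8e
[3] flags=0010 GT?T → r3=0x06
[4] flags=1000 → (cmp)
[5] flags=1000 EQ?F → skip
[6] flags=1000 GE?F → skip

VAL = 0x06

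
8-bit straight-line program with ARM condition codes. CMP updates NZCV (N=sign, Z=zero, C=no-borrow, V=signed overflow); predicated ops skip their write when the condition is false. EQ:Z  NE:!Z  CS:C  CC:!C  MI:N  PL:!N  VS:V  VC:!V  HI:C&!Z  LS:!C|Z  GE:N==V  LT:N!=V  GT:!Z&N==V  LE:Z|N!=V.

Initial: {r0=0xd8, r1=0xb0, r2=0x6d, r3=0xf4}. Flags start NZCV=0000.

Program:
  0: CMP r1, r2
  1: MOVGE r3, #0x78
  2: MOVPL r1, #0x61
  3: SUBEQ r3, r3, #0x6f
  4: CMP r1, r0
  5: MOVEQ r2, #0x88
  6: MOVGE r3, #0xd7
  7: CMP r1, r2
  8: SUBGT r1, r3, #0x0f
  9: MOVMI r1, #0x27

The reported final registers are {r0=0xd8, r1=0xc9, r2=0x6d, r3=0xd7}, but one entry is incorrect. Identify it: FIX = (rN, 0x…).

FIX = (r1, 0x27)

0: ✓ CMP  NZCV=0011
1: · MOVGE
2: ✓ MOVPL  r1←0x61
3: · SUBEQ
4: ✓ CMP  NZCV=1001
5: · MOVEQ
6: ✓ MOVGE  r3←0xd7
7: ✓ CMP  NZCV=1000
8: · SUBGT
9: ✓ MOVMI  r1←0x27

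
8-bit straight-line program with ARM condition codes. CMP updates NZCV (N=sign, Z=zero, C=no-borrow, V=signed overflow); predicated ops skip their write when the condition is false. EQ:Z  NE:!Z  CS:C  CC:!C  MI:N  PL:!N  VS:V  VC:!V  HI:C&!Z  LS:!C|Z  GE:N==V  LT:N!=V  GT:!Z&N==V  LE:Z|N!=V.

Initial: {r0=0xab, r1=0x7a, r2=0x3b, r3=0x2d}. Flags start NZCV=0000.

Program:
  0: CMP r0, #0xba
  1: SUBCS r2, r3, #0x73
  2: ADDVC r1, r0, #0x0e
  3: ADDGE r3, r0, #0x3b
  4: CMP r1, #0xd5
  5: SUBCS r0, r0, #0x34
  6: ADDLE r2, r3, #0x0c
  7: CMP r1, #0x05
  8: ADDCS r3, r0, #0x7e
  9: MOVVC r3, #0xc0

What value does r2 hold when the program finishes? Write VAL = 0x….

VAL = 0x39

0: ✓ CMP  NZCV=1000
1: · SUBCS
2: ✓ ADDVC  r1←0xb9
3: · ADDGE
4: ✓ CMP  NZCV=1000
5: · SUBCS
6: ✓ ADDLE  r2←0x39
7: ✓ CMP  NZCV=1010
8: ✓ ADDCS  r3←0x29
9: ✓ MOVVC  r3←0xc0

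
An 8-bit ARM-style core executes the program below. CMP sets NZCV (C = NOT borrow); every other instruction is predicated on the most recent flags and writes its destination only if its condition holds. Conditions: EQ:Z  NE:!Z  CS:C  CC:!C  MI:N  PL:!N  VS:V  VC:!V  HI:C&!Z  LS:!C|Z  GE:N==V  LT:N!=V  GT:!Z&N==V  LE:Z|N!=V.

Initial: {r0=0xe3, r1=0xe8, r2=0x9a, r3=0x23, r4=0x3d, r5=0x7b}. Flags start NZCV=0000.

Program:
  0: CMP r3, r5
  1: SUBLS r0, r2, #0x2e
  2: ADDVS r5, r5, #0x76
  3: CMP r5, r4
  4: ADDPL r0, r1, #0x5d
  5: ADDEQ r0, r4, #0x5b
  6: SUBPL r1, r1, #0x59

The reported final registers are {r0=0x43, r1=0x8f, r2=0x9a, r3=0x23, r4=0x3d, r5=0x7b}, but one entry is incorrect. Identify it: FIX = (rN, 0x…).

[0] flags=1000 → (cmp)
[1] flags=1000 LS?T → r0=0x6c
[2] flags=1000 VS?F → skip
[3] flags=0010 → (cmp)
[4] flags=0010 PL?T → r0=0x45
[5] flags=0010 EQ?F → skip
[6] flags=0010 PL?T → r1=0x8f

FIX = (r0, 0x45)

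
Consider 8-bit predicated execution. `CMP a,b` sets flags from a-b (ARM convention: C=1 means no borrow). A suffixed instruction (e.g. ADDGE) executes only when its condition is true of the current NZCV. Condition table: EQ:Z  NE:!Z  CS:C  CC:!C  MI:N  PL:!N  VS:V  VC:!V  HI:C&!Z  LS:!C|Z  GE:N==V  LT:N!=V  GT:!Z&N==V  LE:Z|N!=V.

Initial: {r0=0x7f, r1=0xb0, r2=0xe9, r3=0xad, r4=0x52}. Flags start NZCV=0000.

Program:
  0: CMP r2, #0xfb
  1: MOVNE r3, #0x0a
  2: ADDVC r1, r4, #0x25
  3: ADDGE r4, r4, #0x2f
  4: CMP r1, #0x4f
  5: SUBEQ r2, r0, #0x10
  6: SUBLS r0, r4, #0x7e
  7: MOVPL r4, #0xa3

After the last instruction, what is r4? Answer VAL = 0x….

VAL = 0xa3

0: ✓ CMP  NZCV=1000
1: ✓ MOVNE  r3←0x0a
2: ✓ ADDVC  r1←0x77
3: · ADDGE
4: ✓ CMP  NZCV=0010
5: · SUBEQ
6: · SUBLS
7: ✓ MOVPL  r4←0xa3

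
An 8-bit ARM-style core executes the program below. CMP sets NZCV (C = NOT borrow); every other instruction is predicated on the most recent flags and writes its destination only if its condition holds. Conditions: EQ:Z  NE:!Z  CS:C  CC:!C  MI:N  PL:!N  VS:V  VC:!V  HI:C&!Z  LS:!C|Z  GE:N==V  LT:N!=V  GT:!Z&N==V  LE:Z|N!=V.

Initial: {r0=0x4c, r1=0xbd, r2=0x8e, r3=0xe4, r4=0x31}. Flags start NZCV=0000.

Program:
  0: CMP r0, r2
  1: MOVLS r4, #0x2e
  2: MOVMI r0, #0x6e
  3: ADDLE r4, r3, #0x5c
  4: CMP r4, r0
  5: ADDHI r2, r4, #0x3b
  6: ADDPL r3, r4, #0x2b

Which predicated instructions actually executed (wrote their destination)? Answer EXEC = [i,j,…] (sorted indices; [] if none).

EXEC = [1,2]

0: ✓ CMP  NZCV=1001
1: ✓ MOVLS  r4←0x2e
2: ✓ MOVMI  r0←0x6e
3: · ADDLE
4: ✓ CMP  NZCV=1000
5: · ADDHI
6: · ADDPL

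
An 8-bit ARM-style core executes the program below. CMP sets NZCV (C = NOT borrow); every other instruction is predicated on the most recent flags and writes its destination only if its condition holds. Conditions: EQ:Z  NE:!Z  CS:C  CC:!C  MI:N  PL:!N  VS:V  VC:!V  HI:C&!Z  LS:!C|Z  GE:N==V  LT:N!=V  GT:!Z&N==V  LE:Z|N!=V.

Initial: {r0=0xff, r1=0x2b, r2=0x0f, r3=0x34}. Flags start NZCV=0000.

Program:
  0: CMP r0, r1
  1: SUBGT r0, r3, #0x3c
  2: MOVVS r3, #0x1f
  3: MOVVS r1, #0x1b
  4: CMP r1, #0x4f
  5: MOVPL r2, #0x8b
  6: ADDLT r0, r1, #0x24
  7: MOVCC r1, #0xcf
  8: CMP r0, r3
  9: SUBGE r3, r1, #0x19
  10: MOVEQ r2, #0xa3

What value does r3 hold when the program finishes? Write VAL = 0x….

[0] flags=1010 → (cmp)
[1] flags=1010 GT?F → skip
[2] flags=1010 VS?F → skip
[3] flags=1010 VS?F → skip
[4] flags=1000 → (cmp)
[5] flags=1000 PL?F → skip
[6] flags=1000 LT?T → r0=0x4f
[7] flags=1000 CC?T → r1=0xcf
[8] flags=0010 → (cmp)
[9] flags=0010 GE?T → r3=0xb6
[10] flags=0010 EQ?F → skip

VAL = 0xb6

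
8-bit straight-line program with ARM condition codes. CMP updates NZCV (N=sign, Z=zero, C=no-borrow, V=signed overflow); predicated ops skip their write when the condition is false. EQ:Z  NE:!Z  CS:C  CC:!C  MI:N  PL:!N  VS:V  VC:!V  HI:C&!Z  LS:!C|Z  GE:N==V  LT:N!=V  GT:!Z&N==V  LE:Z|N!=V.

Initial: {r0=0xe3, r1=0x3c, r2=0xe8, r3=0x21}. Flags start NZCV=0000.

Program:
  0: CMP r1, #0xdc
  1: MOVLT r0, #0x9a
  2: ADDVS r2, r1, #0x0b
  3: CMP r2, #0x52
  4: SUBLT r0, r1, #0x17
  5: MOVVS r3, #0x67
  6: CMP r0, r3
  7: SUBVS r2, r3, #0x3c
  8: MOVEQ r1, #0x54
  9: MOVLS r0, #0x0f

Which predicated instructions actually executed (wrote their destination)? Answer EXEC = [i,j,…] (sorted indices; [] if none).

EXEC = [4]

0: ✓ CMP  NZCV=0000
1: · MOVLT
2: · ADDVS
3: ✓ CMP  NZCV=1010
4: ✓ SUBLT  r0←0x25
5: · MOVVS
6: ✓ CMP  NZCV=0010
7: · SUBVS
8: · MOVEQ
9: · MOVLS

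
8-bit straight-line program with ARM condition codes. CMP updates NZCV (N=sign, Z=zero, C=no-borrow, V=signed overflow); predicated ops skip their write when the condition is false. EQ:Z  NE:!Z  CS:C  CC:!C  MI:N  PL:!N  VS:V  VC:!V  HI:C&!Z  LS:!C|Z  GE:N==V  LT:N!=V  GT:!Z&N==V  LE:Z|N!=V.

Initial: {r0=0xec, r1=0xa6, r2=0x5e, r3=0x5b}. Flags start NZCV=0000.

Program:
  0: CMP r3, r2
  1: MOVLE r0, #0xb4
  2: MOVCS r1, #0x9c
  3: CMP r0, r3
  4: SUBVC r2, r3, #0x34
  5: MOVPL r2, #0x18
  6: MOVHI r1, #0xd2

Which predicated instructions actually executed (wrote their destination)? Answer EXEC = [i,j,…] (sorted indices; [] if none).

0: ✓ CMP  NZCV=1000
1: ✓ MOVLE  r0←0xb4
2: · MOVCS
3: ✓ CMP  NZCV=0011
4: · SUBVC
5: ✓ MOVPL  r2←0x18
6: ✓ MOVHI  r1←0xd2

EXEC = [1,5,6]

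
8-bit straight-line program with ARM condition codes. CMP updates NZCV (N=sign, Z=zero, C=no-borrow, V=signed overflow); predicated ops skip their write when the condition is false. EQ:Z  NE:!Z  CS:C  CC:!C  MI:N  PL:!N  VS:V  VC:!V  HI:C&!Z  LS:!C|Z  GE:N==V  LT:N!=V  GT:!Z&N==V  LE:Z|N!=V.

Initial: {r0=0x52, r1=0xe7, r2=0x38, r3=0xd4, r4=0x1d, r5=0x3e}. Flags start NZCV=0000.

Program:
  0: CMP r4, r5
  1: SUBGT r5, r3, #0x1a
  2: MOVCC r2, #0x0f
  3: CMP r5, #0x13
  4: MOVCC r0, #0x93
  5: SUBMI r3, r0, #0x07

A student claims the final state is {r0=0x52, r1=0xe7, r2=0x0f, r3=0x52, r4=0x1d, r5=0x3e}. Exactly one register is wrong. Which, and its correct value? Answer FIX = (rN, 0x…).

FIX = (r3, 0xd4)

[0] flags=1000 → (cmp)
[1] flags=1000 GT?F → skip
[2] flags=1000 CC?T → r2=0x0f
[3] flags=0010 → (cmp)
[4] flags=0010 CC?F → skip
[5] flags=0010 MI?F → skip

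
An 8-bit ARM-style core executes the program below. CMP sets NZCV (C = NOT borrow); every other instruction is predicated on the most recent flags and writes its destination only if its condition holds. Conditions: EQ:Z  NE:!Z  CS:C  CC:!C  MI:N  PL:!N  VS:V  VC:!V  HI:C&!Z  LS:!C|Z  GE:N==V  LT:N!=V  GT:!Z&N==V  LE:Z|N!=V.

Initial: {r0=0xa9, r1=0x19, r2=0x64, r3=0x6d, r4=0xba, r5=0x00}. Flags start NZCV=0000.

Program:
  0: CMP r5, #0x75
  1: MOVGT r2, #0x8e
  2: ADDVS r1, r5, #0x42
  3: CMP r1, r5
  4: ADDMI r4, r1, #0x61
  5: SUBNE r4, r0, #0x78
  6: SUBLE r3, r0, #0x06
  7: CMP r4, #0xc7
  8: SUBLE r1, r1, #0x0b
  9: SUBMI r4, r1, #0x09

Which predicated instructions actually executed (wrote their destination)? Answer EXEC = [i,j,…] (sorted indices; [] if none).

0: ✓ CMP  NZCV=1000
1: · MOVGT
2: · ADDVS
3: ✓ CMP  NZCV=0010
4: · ADDMI
5: ✓ SUBNE  r4←0x31
6: · SUBLE
7: ✓ CMP  NZCV=0000
8: · SUBLE
9: · SUBMI

EXEC = [5]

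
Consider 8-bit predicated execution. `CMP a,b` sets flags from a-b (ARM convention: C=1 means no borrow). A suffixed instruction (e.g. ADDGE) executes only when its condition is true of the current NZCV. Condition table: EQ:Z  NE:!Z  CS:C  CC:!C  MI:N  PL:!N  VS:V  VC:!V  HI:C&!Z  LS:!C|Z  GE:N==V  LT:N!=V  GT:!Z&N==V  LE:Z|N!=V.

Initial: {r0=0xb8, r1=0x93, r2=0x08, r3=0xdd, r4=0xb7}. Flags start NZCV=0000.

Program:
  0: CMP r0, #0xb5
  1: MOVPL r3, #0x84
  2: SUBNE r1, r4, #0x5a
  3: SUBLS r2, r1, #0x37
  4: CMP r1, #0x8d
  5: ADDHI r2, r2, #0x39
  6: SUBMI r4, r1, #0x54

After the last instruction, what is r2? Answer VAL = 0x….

[0] flags=0010 → (cmp)
[1] flags=0010 PL?T → r3=0x84
[2] flags=0010 NE?T → r1=0x5d
[3] flags=0010 LS?F → skip
[4] flags=1001 → (cmp)
[5] flags=1001 HI?F → skip
[6] flags=1001 MI?T → r4=0x09

VAL = 0x08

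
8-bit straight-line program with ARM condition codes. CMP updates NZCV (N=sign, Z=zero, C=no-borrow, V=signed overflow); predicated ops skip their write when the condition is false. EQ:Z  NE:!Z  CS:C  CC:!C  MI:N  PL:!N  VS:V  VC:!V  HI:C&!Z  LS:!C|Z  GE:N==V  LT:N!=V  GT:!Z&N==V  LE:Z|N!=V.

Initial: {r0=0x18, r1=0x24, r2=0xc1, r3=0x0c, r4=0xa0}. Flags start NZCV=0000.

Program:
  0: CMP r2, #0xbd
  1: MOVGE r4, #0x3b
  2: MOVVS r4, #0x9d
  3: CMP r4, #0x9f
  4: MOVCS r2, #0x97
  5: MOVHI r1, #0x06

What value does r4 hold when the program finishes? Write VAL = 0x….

[0] flags=0010 → (cmp)
[1] flags=0010 GE?T → r4=0x3b
[2] flags=0010 VS?F → skip
[3] flags=1001 → (cmp)
[4] flags=1001 CS?F → skip
[5] flags=1001 HI?F → skip

VAL = 0x3b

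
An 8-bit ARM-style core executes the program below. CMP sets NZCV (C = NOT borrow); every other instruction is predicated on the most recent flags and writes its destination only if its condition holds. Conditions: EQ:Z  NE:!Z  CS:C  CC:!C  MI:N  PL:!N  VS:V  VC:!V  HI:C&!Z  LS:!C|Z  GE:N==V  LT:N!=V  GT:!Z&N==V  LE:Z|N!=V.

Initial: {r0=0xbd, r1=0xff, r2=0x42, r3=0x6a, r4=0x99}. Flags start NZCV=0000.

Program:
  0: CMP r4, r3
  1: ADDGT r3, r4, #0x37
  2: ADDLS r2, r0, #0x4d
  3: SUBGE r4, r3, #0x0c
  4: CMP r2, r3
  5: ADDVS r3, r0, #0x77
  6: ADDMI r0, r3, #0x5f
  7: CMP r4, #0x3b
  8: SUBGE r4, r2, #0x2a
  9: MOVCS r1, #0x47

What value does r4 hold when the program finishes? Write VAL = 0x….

[0] flags=0011 → (cmp)
[1] flags=0011 GT?F → skip
[2] flags=0011 LS?F → skip
[3] flags=0011 GE?F → skip
[4] flags=1000 → (cmp)
[5] flags=1000 VS?F → skip
[6] flags=1000 MI?T → r0=0xc9
[7] flags=0011 → (cmp)
[8] flags=0011 GE?F → skip
[9] flags=0011 CS?T → r1=0x47

VAL = 0x99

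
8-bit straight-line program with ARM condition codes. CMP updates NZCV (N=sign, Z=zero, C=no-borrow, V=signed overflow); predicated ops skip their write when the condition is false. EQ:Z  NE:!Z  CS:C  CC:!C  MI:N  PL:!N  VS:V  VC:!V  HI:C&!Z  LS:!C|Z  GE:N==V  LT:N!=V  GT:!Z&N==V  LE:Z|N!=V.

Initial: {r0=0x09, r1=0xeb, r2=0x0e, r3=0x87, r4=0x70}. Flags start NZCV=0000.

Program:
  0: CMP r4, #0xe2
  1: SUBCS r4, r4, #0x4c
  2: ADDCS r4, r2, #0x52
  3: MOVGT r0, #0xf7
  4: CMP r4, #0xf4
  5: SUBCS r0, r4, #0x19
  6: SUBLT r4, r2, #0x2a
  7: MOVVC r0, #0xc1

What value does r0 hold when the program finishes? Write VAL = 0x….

VAL = 0xc1

[0] flags=1001 → (cmp)
[1] flags=1001 CS?F → skip
[2] flags=1001 CS?F → skip
[3] flags=1001 GT?T → r0=0xf7
[4] flags=0000 → (cmp)
[5] flags=0000 CS?F → skip
[6] flags=0000 LT?F → skip
[7] flags=0000 VC?T → r0=0xc1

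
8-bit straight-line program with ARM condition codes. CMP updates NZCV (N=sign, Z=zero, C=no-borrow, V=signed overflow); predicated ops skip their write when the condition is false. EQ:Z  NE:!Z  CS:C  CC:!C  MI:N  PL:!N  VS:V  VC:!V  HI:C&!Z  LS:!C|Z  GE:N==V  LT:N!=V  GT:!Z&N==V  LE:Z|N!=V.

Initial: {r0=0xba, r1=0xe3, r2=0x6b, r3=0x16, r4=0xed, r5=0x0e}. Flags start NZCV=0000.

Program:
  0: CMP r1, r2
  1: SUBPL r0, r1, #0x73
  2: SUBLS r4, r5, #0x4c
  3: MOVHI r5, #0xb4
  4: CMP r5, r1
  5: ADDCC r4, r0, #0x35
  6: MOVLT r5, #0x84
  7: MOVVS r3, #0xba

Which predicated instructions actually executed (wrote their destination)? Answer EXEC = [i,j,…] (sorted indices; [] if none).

[0] flags=0011 → (cmp)
[1] flags=0011 PL?T → r0=0x70
[2] flags=0011 LS?F → skip
[3] flags=0011 HI?T → r5=0xb4
[4] flags=1000 → (cmp)
[5] flags=1000 CC?T → r4=0xa5
[6] flags=1000 LT?T → r5=0x84
[7] flags=1000 VS?F → skip

EXEC = [1,3,5,6]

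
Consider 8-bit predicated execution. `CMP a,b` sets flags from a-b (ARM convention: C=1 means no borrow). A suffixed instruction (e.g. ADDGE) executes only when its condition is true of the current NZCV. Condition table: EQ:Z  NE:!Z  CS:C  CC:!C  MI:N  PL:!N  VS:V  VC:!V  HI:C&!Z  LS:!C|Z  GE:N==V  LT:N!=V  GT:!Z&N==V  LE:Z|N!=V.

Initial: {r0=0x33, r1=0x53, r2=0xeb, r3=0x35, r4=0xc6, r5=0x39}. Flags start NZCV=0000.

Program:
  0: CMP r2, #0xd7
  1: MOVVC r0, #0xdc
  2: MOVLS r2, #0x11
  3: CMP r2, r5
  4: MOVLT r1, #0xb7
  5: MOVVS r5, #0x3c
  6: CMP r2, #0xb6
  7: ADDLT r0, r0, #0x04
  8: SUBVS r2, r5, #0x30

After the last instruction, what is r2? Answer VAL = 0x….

0: ✓ CMP  NZCV=0010
1: ✓ MOVVC  r0←0xdc
2: · MOVLS
3: ✓ CMP  NZCV=1010
4: ✓ MOVLT  r1←0xb7
5: · MOVVS
6: ✓ CMP  NZCV=0010
7: · ADDLT
8: · SUBVS

VAL = 0xeb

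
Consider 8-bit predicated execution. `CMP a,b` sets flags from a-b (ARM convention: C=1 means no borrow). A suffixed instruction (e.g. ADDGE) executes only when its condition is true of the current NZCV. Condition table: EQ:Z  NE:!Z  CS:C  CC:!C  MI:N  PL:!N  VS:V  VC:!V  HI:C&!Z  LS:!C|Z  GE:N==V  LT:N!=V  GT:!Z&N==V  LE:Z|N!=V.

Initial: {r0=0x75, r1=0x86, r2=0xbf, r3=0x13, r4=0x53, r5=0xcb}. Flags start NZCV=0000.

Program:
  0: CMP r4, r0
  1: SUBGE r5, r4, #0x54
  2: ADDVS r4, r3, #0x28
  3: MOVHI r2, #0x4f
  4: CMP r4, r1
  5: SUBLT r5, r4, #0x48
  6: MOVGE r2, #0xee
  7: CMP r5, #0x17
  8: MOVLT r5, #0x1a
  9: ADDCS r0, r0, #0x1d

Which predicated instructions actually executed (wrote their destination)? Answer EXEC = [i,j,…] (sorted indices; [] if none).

[0] flags=1000 → (cmp)
[1] flags=1000 GE?F → skip
[2] flags=1000 VS?F → skip
[3] flags=1000 HI?F → skip
[4] flags=1001 → (cmp)
[5] flags=1001 LT?F → skip
[6] flags=1001 GE?T → r2=0xee
[7] flags=1010 → (cmp)
[8] flags=1010 LT?T → r5=0x1a
[9] flags=1010 CS?T → r0=0x92

EXEC = [6,8,9]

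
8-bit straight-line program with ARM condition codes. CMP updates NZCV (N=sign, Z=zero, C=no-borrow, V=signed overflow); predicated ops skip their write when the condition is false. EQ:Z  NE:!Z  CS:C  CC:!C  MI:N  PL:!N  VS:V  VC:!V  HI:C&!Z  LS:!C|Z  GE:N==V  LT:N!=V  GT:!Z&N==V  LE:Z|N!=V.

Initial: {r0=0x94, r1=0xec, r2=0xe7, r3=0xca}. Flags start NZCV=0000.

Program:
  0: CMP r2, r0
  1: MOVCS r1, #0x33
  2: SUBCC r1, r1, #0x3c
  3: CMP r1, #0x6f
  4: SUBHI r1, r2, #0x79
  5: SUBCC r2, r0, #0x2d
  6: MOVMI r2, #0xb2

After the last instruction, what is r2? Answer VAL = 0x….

[0] flags=0010 → (cmp)
[1] flags=0010 CS?T → r1=0x33
[2] flags=0010 CC?F → skip
[3] flags=1000 → (cmp)
[4] flags=1000 HI?F → skip
[5] flags=1000 CC?T → r2=0x67
[6] flags=1000 MI?T → r2=0xb2

VAL = 0xb2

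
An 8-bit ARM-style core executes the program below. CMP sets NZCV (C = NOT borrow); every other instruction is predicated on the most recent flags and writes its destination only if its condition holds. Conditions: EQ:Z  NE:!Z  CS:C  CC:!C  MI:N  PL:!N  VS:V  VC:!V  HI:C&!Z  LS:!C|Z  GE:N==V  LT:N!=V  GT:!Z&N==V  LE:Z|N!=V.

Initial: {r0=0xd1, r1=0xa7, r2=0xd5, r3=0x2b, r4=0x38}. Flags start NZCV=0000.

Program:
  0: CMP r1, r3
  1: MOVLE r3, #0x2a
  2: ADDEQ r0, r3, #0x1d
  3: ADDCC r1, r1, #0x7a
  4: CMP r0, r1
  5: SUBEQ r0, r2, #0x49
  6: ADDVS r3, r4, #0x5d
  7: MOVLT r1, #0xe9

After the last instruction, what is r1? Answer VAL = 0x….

VAL = 0xa7

0: ✓ CMP  NZCV=0011
1: ✓ MOVLE  r3←0x2a
2: · ADDEQ
3: · ADDCC
4: ✓ CMP  NZCV=0010
5: · SUBEQ
6: · ADDVS
7: · MOVLT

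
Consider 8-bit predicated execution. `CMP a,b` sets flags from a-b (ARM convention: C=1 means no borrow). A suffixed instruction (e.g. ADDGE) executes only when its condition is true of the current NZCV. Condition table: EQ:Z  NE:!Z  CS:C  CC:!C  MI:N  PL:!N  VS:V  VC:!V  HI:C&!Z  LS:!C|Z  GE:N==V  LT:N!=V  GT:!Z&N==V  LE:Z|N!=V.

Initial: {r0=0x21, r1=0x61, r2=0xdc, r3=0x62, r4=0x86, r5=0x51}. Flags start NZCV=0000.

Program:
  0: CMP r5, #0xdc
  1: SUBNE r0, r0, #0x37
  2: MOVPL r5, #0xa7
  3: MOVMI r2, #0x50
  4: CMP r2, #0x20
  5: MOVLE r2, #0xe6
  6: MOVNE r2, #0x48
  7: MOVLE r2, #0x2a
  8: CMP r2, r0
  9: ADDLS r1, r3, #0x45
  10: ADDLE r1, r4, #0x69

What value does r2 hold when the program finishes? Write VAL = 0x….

VAL = 0x2a

0: ✓ CMP  NZCV=0000
1: ✓ SUBNE  r0←0xea
2: ✓ MOVPL  r5←0xa7
3: · MOVMI
4: ✓ CMP  NZCV=1010
5: ✓ MOVLE  r2←0xe6
6: ✓ MOVNE  r2←0x48
7: ✓ MOVLE  r2←0x2a
8: ✓ CMP  NZCV=0000
9: ✓ ADDLS  r1←0xa7
10: · ADDLE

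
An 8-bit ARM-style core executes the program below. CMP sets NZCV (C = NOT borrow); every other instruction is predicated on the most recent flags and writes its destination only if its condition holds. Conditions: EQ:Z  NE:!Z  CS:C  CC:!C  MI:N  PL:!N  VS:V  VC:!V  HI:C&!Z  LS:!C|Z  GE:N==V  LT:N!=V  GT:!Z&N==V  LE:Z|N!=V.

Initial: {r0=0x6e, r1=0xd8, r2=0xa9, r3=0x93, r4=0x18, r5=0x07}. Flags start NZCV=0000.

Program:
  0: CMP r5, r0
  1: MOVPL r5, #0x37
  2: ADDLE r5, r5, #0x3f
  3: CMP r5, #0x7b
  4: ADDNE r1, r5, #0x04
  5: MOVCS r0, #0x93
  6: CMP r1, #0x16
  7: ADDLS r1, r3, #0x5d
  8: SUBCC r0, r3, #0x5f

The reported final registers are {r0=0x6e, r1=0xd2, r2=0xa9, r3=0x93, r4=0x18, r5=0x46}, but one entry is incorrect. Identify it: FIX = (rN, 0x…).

FIX = (r1, 0x4a)

0: ✓ CMP  NZCV=1000
1: · MOVPL
2: ✓ ADDLE  r5←0x46
3: ✓ CMP  NZCV=1000
4: ✓ ADDNE  r1←0x4a
5: · MOVCS
6: ✓ CMP  NZCV=0010
7: · ADDLS
8: · SUBCC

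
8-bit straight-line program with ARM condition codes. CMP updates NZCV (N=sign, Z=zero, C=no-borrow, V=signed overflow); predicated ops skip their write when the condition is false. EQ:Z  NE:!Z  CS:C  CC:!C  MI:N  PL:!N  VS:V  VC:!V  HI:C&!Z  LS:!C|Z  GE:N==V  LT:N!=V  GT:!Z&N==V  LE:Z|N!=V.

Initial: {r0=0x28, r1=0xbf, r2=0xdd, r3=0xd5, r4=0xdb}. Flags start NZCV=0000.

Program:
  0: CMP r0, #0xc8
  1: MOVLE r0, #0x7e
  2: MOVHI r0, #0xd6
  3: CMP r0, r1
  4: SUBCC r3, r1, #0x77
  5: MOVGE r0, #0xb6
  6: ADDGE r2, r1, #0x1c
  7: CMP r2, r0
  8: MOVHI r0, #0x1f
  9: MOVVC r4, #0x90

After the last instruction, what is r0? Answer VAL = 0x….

VAL = 0x1f

0: ✓ CMP  NZCV=0000
1: · MOVLE
2: · MOVHI
3: ✓ CMP  NZCV=0000
4: ✓ SUBCC  r3←0x48
5: ✓ MOVGE  r0←0xb6
6: ✓ ADDGE  r2←0xdb
7: ✓ CMP  NZCV=0010
8: ✓ MOVHI  r0←0x1f
9: ✓ MOVVC  r4←0x90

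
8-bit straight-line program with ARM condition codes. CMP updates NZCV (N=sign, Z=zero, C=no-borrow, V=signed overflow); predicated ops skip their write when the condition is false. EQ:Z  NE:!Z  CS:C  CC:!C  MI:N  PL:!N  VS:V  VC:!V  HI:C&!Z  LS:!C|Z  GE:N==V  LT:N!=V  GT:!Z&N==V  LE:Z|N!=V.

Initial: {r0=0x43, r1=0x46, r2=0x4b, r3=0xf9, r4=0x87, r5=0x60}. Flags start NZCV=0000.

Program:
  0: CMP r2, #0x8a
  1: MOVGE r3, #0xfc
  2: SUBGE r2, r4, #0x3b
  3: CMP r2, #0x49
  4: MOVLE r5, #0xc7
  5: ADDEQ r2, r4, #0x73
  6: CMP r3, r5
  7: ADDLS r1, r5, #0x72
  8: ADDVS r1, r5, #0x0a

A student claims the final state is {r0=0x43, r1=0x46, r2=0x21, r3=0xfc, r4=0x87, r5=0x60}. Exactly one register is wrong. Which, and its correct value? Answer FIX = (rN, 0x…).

FIX = (r2, 0x4c)

[0] flags=1001 → (cmp)
[1] flags=1001 GE?T → r3=0xfc
[2] flags=1001 GE?T → r2=0x4c
[3] flags=0010 → (cmp)
[4] flags=0010 LE?F → skip
[5] flags=0010 EQ?F → skip
[6] flags=1010 → (cmp)
[7] flags=1010 LS?F → skip
[8] flags=1010 VS?F → skip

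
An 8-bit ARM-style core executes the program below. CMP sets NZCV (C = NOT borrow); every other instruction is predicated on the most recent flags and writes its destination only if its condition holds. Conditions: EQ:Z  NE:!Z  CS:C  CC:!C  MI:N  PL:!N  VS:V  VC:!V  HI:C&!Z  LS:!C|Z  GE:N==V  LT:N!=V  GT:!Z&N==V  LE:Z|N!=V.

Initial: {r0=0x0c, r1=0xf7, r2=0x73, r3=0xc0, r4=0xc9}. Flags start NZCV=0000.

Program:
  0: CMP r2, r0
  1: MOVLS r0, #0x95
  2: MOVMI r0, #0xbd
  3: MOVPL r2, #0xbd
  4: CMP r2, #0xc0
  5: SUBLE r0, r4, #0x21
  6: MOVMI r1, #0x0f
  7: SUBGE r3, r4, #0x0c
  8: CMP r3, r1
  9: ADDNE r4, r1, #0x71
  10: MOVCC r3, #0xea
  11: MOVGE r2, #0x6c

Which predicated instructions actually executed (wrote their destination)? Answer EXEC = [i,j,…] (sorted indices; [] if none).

EXEC = [3,5,6,9]

0: ✓ CMP  NZCV=0010
1: · MOVLS
2: · MOVMI
3: ✓ MOVPL  r2←0xbd
4: ✓ CMP  NZCV=1000
5: ✓ SUBLE  r0←0xa8
6: ✓ MOVMI  r1←0x0f
7: · SUBGE
8: ✓ CMP  NZCV=1010
9: ✓ ADDNE  r4←0x80
10: · MOVCC
11: · MOVGE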